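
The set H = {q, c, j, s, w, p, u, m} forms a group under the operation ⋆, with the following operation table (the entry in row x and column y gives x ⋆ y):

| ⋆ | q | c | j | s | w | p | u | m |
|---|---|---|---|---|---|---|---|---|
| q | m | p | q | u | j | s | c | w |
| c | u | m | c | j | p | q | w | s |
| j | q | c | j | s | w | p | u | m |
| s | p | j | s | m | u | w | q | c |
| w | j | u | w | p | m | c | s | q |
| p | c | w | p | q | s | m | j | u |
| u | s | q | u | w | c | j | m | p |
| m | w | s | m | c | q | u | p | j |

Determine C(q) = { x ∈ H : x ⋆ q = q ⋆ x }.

{j, m, q, w}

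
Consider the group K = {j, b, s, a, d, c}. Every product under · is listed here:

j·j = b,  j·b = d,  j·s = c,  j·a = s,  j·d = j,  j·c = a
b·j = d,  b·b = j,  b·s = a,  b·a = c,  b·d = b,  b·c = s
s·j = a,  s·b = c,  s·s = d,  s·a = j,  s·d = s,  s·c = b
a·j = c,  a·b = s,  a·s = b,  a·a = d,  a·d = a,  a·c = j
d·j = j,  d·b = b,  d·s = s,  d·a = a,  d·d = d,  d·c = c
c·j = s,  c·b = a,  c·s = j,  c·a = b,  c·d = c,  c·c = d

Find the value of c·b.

Read row c, column b: c·b = a.

a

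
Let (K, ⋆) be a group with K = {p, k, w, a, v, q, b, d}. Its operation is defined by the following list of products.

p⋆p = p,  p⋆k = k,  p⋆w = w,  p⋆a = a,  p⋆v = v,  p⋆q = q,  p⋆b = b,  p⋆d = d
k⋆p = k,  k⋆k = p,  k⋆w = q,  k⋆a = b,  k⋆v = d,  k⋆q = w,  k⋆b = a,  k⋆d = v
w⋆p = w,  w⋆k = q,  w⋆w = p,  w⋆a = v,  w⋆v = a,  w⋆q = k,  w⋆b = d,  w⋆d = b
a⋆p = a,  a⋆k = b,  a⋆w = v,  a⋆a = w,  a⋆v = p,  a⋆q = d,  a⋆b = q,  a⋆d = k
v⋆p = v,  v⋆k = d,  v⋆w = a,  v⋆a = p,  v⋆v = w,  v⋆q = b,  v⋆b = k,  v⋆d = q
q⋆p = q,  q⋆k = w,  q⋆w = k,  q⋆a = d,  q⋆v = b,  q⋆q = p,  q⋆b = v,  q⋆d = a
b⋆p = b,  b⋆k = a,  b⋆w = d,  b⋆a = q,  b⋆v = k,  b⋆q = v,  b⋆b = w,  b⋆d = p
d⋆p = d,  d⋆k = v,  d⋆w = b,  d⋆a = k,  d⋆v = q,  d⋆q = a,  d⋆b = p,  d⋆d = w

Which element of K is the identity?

p

The identity e satisfies e ⋆ x = x for all x, so its row in the table reproduces the column headers.
Row p reads: p, k, w, a, v, q, b, d — exactly the header order. So p is the identity.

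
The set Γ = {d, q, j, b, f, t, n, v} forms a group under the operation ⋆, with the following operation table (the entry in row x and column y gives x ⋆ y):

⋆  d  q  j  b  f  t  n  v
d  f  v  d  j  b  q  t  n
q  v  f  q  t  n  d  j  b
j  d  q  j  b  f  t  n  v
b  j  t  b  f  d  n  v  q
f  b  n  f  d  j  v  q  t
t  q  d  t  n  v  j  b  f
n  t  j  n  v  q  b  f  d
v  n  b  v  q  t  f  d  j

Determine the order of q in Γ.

4

The identity element is j (its row matches the header).
q^1 = q
q^2 = q ⋆ q = f
q^3 = f ⋆ q = n
q^4 = n ⋆ q = j
The first power of q equal to the identity is q^4, so ord(q) = 4.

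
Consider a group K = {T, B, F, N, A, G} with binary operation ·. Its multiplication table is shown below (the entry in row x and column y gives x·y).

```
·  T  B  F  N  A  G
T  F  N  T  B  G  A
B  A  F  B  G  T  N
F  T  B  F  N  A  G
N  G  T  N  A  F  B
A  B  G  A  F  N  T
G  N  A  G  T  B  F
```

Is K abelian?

No

A·B = G but B·A = T.
Since A and B do not commute, K is not abelian.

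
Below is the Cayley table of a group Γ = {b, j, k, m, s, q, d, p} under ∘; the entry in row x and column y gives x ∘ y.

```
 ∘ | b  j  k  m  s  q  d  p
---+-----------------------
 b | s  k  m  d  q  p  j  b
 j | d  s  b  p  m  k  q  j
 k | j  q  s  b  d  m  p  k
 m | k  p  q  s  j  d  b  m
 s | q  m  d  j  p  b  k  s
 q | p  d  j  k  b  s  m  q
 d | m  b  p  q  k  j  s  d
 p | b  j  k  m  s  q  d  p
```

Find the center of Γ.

{p, s}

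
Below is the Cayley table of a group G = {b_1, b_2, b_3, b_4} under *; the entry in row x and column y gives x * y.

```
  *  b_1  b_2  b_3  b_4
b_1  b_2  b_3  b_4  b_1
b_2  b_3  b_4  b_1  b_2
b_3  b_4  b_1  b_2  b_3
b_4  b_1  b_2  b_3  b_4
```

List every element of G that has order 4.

Identity is b_4. Compute the order of each non-identity element by repeated multiplication:
  b_1: b_1 → b_2 → b_3 → b_4  (order 4)
  b_2: b_2 → b_4  (order 2)
  b_3: b_3 → b_2 → b_1 → b_4  (order 4)
Elements of order 4: {b_1, b_3}.

{b_1, b_3}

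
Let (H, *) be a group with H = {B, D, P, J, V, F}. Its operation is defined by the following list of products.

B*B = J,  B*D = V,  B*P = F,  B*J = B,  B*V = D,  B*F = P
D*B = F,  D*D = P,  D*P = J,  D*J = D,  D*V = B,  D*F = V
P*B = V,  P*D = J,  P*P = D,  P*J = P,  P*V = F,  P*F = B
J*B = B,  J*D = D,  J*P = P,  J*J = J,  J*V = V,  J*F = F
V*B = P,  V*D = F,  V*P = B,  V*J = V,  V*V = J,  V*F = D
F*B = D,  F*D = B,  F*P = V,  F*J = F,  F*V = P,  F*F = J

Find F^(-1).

First locate the identity: row J matches the header, so J is the identity.
Scan row F for J: F * F = J. Hence F^(-1) = F.

F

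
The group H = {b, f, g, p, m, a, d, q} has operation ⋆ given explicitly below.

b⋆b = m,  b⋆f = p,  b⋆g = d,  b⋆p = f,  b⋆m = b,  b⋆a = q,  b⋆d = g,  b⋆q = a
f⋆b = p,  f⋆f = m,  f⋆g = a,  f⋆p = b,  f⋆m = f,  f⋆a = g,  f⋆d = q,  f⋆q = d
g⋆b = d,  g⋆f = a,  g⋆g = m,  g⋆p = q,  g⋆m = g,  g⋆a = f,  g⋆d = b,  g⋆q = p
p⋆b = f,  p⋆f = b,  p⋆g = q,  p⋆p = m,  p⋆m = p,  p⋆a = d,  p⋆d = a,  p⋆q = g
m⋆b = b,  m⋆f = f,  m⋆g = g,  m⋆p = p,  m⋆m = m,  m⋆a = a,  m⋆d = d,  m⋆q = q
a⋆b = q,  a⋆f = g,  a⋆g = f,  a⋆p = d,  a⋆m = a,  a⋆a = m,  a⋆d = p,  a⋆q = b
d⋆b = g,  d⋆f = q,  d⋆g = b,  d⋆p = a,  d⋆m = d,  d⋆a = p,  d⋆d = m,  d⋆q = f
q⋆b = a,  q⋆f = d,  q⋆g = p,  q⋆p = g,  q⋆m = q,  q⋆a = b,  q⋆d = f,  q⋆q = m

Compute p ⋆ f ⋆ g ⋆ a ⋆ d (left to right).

p ⋆ f = b
b ⋆ g = d
d ⋆ a = p
p ⋆ d = a
(Structurally, H here is isomorphic to the elementary abelian group (Z_2)^3.)

a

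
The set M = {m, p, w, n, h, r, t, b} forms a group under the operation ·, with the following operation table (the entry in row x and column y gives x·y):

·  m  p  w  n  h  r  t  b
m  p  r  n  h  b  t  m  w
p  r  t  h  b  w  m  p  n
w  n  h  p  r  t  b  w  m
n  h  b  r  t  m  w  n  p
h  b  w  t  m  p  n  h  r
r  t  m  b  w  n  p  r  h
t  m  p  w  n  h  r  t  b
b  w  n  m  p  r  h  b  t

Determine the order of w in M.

4

The identity element is t (its row matches the header).
w^1 = w
w^2 = w·w = p
w^3 = p·w = h
w^4 = h·w = t
The first power of w equal to the identity is w^4, so ord(w) = 4.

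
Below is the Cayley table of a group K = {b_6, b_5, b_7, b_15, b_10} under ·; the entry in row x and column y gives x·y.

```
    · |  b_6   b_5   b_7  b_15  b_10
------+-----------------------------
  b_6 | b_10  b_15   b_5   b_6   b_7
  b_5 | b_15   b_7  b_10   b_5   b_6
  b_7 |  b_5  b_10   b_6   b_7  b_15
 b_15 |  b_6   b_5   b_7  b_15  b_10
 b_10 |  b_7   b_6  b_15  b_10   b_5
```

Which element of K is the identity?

b_15

The identity e satisfies e·x = x for all x, so its row in the table reproduces the column headers.
Row b_15 reads: b_6, b_5, b_7, b_15, b_10 — exactly the header order. So b_15 is the identity.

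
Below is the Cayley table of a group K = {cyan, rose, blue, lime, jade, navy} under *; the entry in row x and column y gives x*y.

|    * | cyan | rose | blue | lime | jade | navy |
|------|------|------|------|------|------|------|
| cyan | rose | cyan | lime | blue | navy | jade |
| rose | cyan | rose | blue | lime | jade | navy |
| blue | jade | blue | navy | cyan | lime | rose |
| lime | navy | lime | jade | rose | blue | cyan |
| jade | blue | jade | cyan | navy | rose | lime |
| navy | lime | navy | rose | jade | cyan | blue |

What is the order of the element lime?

The identity element is rose (its row matches the header).
lime^1 = lime
lime^2 = lime*lime = rose
The first power of lime equal to the identity is lime^2, so ord(lime) = 2.

2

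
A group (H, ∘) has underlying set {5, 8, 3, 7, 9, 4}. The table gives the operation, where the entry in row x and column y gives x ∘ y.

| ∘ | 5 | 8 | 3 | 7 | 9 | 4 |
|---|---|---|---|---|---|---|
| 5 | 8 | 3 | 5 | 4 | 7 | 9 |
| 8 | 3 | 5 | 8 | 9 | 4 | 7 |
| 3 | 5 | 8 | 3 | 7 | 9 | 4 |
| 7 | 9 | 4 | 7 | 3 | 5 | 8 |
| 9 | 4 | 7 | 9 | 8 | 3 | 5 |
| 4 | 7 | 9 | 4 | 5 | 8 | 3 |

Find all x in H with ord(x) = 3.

{5, 8}

Identity is 3. Compute the order of each non-identity element by repeated multiplication:
  5: 5 → 8 → 3  (order 3)
  8: 8 → 5 → 3  (order 3)
  7: 7 → 3  (order 2)
  9: 9 → 3  (order 2)
  4: 4 → 3  (order 2)
Elements of order 3: {5, 8}.
(Structurally, H here is isomorphic to the symmetric group S_3.)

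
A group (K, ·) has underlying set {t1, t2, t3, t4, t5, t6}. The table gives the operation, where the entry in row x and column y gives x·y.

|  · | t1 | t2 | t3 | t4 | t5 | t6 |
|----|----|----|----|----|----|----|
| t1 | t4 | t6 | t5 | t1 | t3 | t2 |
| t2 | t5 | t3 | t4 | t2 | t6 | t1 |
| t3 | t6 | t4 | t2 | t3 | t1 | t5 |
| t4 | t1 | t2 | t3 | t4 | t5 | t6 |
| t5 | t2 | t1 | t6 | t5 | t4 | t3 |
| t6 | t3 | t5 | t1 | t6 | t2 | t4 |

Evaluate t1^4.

t4

t1^1 = t1
t1^2 = t1·t1 = t4
t1^3 = t4·t1 = t1
t1^4 = t1·t1 = t4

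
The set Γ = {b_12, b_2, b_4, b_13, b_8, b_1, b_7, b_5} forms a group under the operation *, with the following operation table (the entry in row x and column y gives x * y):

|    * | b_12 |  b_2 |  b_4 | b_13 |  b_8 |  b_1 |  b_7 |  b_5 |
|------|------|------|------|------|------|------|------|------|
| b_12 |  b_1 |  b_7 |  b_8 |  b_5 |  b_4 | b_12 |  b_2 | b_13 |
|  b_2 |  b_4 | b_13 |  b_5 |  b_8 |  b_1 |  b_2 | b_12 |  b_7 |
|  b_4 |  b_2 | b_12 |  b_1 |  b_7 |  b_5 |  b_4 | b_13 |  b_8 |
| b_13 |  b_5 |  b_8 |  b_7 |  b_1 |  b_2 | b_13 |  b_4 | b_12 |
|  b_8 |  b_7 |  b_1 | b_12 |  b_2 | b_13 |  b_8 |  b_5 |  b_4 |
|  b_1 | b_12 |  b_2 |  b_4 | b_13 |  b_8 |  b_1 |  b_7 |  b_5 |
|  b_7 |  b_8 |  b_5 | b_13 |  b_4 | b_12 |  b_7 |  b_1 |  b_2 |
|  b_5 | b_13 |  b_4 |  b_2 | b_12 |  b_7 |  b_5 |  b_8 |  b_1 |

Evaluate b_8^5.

b_8

b_8^1 = b_8
b_8^2 = b_8 * b_8 = b_13
b_8^3 = b_13 * b_8 = b_2
b_8^4 = b_2 * b_8 = b_1
b_8^5 = b_1 * b_8 = b_8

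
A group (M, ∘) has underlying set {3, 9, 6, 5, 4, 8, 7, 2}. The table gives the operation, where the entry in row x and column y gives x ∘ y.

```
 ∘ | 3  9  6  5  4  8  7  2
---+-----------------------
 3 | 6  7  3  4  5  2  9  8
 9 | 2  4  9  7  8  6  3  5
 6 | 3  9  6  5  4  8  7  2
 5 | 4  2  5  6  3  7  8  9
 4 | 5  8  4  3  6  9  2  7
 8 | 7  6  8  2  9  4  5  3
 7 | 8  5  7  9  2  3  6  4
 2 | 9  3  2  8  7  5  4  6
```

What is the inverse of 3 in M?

First locate the identity: row 6 matches the header, so 6 is the identity.
Scan row 3 for 6: 3 ∘ 3 = 6. Hence 3^(-1) = 3.

3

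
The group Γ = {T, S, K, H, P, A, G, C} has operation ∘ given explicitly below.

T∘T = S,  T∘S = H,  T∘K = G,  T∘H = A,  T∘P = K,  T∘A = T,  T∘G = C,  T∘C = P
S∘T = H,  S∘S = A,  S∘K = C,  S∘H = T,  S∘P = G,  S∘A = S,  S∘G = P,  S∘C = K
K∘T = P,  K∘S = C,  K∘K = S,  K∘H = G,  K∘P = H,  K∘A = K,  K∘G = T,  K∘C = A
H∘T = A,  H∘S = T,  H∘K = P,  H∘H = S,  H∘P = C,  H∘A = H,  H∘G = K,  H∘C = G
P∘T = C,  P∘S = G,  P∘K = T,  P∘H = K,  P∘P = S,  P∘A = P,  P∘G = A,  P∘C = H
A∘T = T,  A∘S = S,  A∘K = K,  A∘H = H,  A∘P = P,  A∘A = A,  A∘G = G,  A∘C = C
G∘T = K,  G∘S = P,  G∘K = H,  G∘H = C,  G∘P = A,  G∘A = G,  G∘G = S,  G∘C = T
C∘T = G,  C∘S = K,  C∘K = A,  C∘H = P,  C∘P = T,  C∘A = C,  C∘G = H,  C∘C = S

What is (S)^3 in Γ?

S^1 = S
S^2 = S ∘ S = A
S^3 = A ∘ S = S
(Structurally, Γ here is isomorphic to the quaternion group Q_8.)

S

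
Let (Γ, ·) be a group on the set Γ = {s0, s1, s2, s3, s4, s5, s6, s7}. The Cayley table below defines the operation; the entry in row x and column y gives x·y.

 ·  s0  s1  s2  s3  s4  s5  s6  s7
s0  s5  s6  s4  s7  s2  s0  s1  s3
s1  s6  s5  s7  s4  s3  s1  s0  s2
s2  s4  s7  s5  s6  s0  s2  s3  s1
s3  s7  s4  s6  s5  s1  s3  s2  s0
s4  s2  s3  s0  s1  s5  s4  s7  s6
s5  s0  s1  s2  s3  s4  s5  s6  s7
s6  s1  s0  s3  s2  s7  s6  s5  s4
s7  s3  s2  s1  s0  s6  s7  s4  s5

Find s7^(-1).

First locate the identity: row s5 matches the header, so s5 is the identity.
Scan row s7 for s5: s7·s7 = s5. Hence s7^(-1) = s7.

s7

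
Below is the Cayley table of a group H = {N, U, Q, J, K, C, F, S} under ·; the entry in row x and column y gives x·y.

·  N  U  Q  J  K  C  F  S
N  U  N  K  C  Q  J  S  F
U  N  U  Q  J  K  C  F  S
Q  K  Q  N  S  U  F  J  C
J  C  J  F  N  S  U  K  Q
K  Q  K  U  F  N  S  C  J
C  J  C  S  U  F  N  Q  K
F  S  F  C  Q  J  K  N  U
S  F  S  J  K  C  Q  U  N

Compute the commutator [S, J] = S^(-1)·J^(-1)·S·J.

Identity is U; from the table S^(-1) = F and J^(-1) = C.
F·C = K
K·S = J
J·J = N

N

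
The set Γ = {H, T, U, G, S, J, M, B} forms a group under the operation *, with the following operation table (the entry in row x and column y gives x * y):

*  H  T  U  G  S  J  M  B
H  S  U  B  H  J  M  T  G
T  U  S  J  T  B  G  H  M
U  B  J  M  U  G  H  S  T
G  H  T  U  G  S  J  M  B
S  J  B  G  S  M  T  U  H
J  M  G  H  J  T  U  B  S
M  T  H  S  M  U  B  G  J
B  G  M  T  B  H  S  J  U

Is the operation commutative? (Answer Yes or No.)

Check whether the table is symmetric across its main diagonal.
Every entry (row x, col y) equals the entry (row y, col x), so Γ is abelian.

Yes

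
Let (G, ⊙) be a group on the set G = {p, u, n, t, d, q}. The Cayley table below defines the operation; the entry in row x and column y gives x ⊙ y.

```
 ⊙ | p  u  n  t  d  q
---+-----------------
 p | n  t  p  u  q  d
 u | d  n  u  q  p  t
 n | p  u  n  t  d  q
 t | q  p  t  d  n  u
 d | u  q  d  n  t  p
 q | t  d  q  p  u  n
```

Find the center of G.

{n}

An element z is central iff its row equals its column in the table.
For d: d ⊙ q = p ≠ u = q ⊙ d, so d ∉ Z.
Checking each element this way leaves Z(G) = {n}.
(Structurally, G here is isomorphic to the symmetric group S_3.)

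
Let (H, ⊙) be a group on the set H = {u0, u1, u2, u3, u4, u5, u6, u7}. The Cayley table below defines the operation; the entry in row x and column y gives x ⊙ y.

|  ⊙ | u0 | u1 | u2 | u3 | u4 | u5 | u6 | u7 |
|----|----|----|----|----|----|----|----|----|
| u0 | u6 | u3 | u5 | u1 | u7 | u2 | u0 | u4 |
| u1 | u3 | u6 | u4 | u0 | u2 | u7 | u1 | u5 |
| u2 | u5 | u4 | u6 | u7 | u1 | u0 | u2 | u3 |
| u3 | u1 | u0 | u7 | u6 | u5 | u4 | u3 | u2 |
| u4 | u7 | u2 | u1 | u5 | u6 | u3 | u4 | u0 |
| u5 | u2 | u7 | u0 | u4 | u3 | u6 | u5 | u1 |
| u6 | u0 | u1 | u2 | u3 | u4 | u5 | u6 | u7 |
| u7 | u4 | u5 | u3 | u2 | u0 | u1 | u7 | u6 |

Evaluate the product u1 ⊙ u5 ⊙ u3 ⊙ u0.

u1 ⊙ u5 = u7
u7 ⊙ u3 = u2
u2 ⊙ u0 = u5
(Structurally, H here is isomorphic to the elementary abelian group (Z_2)^3.)

u5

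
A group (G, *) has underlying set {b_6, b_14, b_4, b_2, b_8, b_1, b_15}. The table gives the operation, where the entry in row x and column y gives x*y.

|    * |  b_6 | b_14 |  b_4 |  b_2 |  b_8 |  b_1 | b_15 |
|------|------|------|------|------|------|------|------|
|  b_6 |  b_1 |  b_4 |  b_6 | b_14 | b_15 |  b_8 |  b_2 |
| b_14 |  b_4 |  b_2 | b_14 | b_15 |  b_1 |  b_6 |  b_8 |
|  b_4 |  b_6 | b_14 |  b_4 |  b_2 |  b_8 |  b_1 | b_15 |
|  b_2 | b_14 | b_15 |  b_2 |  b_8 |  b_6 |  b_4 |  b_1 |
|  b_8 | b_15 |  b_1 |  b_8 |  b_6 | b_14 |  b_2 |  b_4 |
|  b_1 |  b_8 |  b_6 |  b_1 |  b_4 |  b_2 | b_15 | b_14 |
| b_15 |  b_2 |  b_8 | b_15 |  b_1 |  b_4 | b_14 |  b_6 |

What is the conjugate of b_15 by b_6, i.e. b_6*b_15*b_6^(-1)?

b_15

The identity is b_4. In row b_6, the entry b_4 sits in column b_14, so b_6^(-1) = b_14.
b_6*b_15 = b_2
b_2*b_14 = b_15
(Structurally, G here is isomorphic to the cyclic group Z_7.)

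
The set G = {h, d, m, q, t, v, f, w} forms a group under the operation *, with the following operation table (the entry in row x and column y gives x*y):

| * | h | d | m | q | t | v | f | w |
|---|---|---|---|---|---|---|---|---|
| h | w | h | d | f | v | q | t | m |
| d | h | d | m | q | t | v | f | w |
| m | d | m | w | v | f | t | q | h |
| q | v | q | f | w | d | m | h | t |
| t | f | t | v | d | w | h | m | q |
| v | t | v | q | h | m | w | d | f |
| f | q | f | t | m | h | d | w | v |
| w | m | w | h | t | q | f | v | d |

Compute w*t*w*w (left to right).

w*t = q
q*w = t
t*w = q

q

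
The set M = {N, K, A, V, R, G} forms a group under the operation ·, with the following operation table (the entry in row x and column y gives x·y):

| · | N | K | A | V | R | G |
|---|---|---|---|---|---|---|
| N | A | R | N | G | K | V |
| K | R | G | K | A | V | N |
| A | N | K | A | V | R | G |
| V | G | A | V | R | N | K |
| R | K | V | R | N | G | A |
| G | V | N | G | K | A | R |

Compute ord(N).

The identity element is A (its row matches the header).
N^1 = N
N^2 = N·N = A
The first power of N equal to the identity is N^2, so ord(N) = 2.
(Structurally, M here is isomorphic to the cyclic group Z_6.)

2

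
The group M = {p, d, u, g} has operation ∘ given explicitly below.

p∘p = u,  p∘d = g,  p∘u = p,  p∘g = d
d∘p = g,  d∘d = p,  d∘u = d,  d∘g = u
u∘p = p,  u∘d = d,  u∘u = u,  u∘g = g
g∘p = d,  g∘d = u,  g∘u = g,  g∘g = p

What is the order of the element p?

The identity element is u (its row matches the header).
p^1 = p
p^2 = p ∘ p = u
The first power of p equal to the identity is p^2, so ord(p) = 2.

2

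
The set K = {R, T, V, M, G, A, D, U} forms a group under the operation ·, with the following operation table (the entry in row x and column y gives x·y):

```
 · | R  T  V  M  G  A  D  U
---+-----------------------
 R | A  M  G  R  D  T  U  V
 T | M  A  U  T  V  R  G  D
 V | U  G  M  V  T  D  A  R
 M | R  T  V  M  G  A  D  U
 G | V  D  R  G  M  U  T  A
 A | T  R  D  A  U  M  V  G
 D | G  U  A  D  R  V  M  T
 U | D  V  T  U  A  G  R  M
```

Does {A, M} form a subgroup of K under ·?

{A, M} contains the identity M.
Checking products: every product of two elements of {A, M} (read from the table) lies in {A, M}, so the set is closed.
In a finite group, a nonempty closed subset is a subgroup. So {A, M} ≤ K.

Yes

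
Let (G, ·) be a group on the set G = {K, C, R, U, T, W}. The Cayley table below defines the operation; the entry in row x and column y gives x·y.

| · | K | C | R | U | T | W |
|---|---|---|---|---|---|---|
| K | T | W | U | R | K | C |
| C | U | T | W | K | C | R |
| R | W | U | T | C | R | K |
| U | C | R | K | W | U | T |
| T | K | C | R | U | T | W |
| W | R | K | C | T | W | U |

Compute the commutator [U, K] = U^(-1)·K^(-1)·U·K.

Identity is T; from the table U^(-1) = W and K^(-1) = K.
W·K = R
R·U = C
C·K = U

U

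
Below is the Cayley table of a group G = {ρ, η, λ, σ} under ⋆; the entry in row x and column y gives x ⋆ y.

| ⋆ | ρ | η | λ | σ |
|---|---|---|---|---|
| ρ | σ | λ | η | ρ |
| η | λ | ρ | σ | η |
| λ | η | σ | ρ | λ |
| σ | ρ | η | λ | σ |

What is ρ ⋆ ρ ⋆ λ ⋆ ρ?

ρ ⋆ ρ = σ
σ ⋆ λ = λ
λ ⋆ ρ = η

η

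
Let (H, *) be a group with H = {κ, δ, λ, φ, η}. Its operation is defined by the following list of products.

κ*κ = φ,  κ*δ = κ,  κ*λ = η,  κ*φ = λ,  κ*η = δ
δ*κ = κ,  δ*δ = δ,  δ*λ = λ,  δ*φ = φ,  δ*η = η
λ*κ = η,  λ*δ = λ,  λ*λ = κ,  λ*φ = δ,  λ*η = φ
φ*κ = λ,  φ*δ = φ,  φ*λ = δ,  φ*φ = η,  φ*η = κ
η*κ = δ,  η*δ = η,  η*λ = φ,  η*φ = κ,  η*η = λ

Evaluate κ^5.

κ^1 = κ
κ^2 = κ * κ = φ
κ^3 = φ * κ = λ
κ^4 = λ * κ = η
κ^5 = η * κ = δ

δ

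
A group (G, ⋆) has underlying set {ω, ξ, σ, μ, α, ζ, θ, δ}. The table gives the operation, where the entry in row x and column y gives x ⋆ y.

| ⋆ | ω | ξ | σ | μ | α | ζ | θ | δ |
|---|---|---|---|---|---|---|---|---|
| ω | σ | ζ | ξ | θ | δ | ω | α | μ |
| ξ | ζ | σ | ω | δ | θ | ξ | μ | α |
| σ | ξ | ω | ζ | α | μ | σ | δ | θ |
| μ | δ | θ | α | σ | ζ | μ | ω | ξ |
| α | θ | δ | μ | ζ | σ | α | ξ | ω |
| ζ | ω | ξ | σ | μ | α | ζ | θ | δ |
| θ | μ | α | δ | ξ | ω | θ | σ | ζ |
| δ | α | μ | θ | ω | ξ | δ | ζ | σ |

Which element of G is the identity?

ζ

The identity e satisfies e ⋆ x = x for all x, so its row in the table reproduces the column headers.
Row ζ reads: ω, ξ, σ, μ, α, ζ, θ, δ — exactly the header order. So ζ is the identity.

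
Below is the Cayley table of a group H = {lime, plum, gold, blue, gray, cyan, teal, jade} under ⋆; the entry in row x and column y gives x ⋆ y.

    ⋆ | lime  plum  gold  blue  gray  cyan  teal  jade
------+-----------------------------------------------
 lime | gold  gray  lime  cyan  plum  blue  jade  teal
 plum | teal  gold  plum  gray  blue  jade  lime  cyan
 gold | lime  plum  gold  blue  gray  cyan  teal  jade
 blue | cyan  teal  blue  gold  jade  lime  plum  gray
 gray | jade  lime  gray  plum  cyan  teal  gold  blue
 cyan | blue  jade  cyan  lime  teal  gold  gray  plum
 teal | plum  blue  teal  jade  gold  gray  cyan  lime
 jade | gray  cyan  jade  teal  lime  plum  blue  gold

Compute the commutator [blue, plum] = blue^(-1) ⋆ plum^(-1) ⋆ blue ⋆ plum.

cyan

Identity is gold; from the table blue^(-1) = blue and plum^(-1) = plum.
blue ⋆ plum = teal
teal ⋆ blue = jade
jade ⋆ plum = cyan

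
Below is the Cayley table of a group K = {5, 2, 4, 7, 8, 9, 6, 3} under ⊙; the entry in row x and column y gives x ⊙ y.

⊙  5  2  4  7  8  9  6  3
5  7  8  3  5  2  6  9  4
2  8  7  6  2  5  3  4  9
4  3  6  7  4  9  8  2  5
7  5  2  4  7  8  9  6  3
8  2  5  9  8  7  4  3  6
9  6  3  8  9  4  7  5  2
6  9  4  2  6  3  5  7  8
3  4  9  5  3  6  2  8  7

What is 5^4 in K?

5^1 = 5
5^2 = 5 ⊙ 5 = 7
5^3 = 7 ⊙ 5 = 5
5^4 = 5 ⊙ 5 = 7

7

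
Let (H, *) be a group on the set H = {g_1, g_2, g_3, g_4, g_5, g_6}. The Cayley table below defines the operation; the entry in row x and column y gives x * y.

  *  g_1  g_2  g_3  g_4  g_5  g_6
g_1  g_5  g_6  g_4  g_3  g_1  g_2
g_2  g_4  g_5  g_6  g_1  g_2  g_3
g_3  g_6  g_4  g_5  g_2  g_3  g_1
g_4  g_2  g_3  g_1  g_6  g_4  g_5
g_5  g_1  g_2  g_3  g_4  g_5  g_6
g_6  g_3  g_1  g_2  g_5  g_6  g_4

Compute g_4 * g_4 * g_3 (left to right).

g_2

g_4 * g_4 = g_6
g_6 * g_3 = g_2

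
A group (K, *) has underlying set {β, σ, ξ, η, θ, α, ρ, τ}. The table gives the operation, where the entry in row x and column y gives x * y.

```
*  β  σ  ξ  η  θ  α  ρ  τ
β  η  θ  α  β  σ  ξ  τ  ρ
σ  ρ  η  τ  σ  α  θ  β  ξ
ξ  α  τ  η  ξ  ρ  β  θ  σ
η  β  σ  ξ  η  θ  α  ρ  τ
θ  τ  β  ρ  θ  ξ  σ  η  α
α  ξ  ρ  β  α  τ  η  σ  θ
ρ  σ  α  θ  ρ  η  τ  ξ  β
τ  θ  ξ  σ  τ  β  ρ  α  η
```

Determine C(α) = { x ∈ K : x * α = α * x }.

{α, β, η, ξ}

Compare row α with column α entry by entry.
ξ * α = β = α * ξ, so ξ commutes with α.
σ * α = θ but α * σ = ρ, so σ does not.
Collecting the elements that commute with α: C(α) = {α, β, η, ξ}.
(Structurally, K here is isomorphic to the dihedral group D_4.)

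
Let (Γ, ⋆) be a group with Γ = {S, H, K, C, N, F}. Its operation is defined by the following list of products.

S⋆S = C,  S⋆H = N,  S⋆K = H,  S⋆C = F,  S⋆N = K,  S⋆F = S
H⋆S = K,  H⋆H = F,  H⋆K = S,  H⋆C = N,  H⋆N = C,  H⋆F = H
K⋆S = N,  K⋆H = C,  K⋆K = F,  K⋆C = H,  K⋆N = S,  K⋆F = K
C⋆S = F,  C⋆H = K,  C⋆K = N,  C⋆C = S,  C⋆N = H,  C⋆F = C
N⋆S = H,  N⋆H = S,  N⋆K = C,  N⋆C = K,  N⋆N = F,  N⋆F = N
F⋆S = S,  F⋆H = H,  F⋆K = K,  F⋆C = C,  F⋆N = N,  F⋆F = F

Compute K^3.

K^1 = K
K^2 = K ⋆ K = F
K^3 = F ⋆ K = K
(Structurally, Γ here is isomorphic to the symmetric group S_3.)

K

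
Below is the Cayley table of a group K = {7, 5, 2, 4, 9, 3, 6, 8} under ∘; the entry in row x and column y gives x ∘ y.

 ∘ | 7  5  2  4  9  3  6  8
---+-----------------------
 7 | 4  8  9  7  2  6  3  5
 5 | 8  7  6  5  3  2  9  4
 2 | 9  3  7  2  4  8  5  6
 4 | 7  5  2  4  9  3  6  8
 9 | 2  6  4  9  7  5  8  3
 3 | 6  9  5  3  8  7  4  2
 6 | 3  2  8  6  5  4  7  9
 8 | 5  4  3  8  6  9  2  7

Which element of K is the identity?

The identity e satisfies e ∘ x = x for all x, so its row in the table reproduces the column headers.
Row 4 reads: 7, 5, 2, 4, 9, 3, 6, 8 — exactly the header order. So 4 is the identity.
(Structurally, K here is isomorphic to the quaternion group Q_8.)

4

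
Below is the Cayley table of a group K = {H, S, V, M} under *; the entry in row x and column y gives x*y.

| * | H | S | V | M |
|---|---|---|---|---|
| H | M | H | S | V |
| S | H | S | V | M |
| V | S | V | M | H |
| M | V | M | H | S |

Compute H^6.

M

H^1 = H
H^2 = H*H = M
H^3 = M*H = V
H^4 = V*H = S
H^5 = S*H = H
H^6 = H*H = M
(Structurally, K here is isomorphic to the cyclic group Z_4.)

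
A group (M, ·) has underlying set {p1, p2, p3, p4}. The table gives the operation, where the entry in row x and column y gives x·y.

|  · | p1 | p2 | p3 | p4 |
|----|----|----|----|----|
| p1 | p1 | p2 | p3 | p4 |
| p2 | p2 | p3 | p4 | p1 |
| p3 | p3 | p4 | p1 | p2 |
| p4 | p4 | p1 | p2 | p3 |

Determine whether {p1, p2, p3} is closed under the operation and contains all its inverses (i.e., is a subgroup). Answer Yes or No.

No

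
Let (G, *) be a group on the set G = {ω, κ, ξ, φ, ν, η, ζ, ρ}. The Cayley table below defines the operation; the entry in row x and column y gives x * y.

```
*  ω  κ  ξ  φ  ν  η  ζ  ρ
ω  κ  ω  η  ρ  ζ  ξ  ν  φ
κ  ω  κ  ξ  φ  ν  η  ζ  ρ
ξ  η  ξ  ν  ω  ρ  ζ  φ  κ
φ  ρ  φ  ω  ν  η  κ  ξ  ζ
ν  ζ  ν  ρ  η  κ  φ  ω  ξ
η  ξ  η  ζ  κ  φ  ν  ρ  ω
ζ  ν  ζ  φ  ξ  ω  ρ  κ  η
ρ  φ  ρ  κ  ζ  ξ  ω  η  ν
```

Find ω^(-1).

First locate the identity: row κ matches the header, so κ is the identity.
Scan row ω for κ: ω * ω = κ. Hence ω^(-1) = ω.

ω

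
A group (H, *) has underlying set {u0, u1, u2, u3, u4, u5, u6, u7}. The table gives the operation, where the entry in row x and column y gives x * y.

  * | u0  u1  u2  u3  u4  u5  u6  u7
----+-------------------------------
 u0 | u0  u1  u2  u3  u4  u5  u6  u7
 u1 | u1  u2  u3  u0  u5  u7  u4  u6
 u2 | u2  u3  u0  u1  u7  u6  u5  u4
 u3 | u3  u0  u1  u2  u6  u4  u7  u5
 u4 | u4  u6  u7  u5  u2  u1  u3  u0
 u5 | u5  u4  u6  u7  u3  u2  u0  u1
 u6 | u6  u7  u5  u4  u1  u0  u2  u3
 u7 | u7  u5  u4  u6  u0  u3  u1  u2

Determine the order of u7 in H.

The identity element is u0 (its row matches the header).
u7^1 = u7
u7^2 = u7 * u7 = u2
u7^3 = u2 * u7 = u4
u7^4 = u4 * u7 = u0
The first power of u7 equal to the identity is u7^4, so ord(u7) = 4.

4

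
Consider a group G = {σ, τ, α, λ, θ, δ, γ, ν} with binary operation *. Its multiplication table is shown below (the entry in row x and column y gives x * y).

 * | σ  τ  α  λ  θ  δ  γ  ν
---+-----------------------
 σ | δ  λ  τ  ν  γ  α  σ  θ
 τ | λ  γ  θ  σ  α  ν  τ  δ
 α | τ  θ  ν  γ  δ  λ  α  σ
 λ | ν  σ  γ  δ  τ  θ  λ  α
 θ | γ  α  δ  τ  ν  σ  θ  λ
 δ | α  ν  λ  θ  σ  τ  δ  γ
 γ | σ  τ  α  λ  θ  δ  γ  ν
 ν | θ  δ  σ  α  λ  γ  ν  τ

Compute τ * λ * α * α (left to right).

τ * λ = σ
σ * α = τ
τ * α = θ

θ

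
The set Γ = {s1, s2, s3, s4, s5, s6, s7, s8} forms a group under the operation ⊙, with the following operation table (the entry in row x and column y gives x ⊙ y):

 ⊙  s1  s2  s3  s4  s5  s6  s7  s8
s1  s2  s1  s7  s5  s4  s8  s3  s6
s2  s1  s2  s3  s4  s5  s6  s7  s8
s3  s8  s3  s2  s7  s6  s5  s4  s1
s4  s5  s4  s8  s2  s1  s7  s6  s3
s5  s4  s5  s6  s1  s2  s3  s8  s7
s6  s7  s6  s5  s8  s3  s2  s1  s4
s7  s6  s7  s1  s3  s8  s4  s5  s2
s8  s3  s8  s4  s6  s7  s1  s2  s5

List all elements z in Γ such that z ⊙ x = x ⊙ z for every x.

An element z is central iff its row equals its column in the table.
For s8: s8 ⊙ s1 = s3 ≠ s6 = s1 ⊙ s8, so s8 ∉ Z.
Checking each element this way leaves Z(Γ) = {s2, s5}.

{s2, s5}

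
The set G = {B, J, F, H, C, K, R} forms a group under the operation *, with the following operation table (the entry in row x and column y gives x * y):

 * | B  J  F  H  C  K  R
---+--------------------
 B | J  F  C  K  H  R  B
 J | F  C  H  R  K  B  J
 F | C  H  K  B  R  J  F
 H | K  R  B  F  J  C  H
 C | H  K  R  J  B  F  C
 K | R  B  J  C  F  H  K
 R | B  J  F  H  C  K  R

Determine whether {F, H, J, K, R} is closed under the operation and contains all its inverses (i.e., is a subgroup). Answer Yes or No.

J * J = C, which is not in {F, H, J, K, R}.
The subset is not closed under *, so it is not a subgroup.

No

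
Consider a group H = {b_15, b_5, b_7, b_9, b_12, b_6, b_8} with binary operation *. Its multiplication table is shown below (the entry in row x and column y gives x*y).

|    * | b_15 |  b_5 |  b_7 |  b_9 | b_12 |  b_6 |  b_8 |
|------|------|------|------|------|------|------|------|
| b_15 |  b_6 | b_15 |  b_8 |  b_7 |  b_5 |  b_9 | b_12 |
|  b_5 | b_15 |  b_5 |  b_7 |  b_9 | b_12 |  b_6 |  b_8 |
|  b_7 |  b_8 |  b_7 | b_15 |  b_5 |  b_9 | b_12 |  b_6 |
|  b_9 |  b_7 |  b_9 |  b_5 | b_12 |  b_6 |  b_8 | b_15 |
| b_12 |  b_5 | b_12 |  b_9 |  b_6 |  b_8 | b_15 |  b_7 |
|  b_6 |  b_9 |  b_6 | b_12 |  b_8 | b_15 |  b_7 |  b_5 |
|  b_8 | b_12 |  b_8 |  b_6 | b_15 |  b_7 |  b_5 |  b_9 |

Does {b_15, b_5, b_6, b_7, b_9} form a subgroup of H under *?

No

b_9*b_9 = b_12, which is not in {b_15, b_5, b_6, b_7, b_9}.
The subset is not closed under *, so it is not a subgroup.
(Structurally, H here is isomorphic to the cyclic group Z_7.)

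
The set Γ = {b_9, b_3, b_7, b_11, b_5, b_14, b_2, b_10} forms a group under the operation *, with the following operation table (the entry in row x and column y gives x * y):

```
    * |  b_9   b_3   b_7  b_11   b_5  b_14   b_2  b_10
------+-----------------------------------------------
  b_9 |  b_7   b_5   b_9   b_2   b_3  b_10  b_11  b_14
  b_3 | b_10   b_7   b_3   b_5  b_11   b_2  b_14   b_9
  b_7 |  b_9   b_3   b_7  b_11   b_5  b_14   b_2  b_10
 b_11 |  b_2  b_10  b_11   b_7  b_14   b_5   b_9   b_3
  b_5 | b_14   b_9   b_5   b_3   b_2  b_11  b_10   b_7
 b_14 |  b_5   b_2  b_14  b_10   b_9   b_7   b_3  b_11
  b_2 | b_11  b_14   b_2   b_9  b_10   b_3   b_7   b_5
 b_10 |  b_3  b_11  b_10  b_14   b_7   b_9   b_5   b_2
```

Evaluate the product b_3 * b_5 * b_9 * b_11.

b_9

b_3 * b_5 = b_11
b_11 * b_9 = b_2
b_2 * b_11 = b_9
(Structurally, Γ here is isomorphic to the dihedral group D_4.)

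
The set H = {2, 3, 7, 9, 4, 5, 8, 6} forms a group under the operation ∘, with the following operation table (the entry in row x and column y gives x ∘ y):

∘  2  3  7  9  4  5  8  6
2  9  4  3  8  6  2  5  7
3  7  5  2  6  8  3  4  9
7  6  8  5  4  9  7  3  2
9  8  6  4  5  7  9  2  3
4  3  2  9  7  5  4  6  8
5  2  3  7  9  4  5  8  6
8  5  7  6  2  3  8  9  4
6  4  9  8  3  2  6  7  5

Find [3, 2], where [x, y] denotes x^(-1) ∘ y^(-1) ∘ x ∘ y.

Identity is 5; from the table 3^(-1) = 3 and 2^(-1) = 8.
3 ∘ 8 = 4
4 ∘ 3 = 2
2 ∘ 2 = 9

9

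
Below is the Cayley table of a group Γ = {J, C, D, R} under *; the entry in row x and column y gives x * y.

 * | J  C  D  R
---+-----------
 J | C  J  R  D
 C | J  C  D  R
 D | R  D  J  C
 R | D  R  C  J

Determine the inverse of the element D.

First locate the identity: row C matches the header, so C is the identity.
Scan row D for C: D * R = C. Hence D^(-1) = R.

R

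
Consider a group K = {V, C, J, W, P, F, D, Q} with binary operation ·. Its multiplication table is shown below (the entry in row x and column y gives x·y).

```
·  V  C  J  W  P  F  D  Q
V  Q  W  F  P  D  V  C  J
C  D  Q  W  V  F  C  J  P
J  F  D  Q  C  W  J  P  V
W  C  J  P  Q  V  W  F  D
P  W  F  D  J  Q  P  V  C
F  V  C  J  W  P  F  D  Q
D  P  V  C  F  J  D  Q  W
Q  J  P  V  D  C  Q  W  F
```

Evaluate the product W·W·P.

C

W·W = Q
Q·P = C
(Structurally, K here is isomorphic to the quaternion group Q_8.)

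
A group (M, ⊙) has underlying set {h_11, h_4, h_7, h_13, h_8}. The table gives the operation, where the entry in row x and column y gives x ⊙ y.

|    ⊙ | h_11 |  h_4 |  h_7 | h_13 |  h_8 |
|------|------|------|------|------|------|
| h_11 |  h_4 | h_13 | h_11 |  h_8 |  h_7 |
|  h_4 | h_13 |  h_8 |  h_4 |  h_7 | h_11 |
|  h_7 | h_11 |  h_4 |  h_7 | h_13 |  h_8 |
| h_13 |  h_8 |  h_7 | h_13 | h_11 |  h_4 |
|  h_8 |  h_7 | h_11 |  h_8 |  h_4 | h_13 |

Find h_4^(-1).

h_13

First locate the identity: row h_7 matches the header, so h_7 is the identity.
Scan row h_4 for h_7: h_4 ⊙ h_13 = h_7. Hence h_4^(-1) = h_13.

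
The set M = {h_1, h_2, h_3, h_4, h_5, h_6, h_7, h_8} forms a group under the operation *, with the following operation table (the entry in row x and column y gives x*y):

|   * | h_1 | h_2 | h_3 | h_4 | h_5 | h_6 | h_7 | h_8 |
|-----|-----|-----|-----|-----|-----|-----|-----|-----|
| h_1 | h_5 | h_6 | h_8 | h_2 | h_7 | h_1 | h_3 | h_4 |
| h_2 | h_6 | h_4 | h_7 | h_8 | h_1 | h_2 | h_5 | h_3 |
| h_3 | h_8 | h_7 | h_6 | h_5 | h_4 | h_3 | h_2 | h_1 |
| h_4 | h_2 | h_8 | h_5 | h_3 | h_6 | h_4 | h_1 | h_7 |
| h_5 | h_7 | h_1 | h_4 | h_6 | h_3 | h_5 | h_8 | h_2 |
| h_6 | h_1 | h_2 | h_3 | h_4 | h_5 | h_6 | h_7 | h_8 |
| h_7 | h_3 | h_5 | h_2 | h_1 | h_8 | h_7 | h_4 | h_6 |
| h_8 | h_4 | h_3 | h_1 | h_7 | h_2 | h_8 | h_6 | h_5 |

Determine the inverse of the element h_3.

h_3

First locate the identity: row h_6 matches the header, so h_6 is the identity.
Scan row h_3 for h_6: h_3*h_3 = h_6. Hence h_3^(-1) = h_3.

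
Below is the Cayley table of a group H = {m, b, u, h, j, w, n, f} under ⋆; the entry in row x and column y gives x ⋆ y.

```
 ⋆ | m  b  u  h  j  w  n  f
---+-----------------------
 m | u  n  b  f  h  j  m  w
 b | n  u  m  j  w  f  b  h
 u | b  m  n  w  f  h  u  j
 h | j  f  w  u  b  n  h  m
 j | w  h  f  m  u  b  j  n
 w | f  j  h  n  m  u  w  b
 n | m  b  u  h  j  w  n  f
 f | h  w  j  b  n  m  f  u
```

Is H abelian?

b ⋆ h = j but h ⋆ b = f.
Since b and h do not commute, H is not abelian.

No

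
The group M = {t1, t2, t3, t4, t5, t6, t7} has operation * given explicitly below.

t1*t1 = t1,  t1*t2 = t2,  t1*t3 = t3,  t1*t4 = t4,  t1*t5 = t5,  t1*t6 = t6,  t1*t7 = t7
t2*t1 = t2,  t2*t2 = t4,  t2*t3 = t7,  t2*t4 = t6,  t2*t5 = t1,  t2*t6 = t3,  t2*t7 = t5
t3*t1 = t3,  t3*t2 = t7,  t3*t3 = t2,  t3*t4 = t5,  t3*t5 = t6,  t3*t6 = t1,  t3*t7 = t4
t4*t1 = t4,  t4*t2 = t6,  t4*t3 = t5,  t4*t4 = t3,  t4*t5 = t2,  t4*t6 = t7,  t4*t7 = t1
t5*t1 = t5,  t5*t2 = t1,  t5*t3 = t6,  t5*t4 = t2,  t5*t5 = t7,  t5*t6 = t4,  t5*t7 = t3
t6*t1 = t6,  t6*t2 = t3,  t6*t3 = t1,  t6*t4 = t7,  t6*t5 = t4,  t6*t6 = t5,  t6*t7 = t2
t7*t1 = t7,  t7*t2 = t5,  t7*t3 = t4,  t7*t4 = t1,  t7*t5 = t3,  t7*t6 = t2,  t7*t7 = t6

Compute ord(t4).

7

The identity element is t1 (its row matches the header).
t4^1 = t4
t4^2 = t4 * t4 = t3
t4^3 = t3 * t4 = t5
t4^4 = t5 * t4 = t2
t4^5 = t2 * t4 = t6
t4^6 = t6 * t4 = t7
t4^7 = t7 * t4 = t1
The first power of t4 equal to the identity is t4^7, so ord(t4) = 7.
(Structurally, M here is isomorphic to the cyclic group Z_7.)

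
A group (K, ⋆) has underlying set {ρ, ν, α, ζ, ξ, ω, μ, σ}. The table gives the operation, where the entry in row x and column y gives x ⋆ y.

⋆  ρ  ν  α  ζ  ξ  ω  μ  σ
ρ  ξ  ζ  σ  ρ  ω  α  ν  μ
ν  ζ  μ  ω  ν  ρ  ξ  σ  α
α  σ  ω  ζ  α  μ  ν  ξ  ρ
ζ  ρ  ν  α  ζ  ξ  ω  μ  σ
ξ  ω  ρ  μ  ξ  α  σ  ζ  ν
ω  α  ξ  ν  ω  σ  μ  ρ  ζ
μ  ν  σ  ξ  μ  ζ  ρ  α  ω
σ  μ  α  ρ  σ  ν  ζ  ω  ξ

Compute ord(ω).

The identity element is ζ (its row matches the header).
ω^1 = ω
ω^2 = ω ⋆ ω = μ
ω^3 = μ ⋆ ω = ρ
ω^4 = ρ ⋆ ω = α
ω^5 = α ⋆ ω = ν
ω^6 = ν ⋆ ω = ξ
ω^7 = ξ ⋆ ω = σ
ω^8 = σ ⋆ ω = ζ
The first power of ω equal to the identity is ω^8, so ord(ω) = 8.
(Structurally, K here is isomorphic to the cyclic group Z_8.)

8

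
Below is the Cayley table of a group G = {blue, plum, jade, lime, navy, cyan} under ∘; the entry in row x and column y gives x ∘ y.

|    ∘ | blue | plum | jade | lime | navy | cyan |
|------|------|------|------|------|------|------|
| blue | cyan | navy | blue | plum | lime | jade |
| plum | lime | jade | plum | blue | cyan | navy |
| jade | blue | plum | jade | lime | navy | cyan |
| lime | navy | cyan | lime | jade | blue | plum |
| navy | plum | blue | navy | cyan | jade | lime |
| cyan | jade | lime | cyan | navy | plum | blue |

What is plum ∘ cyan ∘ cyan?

plum ∘ cyan = navy
navy ∘ cyan = lime

lime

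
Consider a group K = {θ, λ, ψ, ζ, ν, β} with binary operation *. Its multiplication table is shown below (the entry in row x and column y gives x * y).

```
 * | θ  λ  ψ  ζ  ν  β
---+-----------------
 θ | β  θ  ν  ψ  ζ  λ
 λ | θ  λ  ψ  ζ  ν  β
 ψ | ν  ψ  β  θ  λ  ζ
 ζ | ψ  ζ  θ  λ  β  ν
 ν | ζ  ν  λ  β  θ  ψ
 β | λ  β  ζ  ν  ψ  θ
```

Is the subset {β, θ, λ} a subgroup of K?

{β, θ, λ} contains the identity λ.
Checking products: every product of two elements of {β, θ, λ} (read from the table) lies in {β, θ, λ}, so the set is closed.
In a finite group, a nonempty closed subset is a subgroup. So {β, θ, λ} ≤ K.

Yes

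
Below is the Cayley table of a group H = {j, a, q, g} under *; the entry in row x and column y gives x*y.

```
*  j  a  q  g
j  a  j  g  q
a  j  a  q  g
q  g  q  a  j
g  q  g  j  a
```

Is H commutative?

Yes

Check whether the table is symmetric across its main diagonal.
Every entry (row x, col y) equals the entry (row y, col x), so H is abelian.
(In fact H ≅ the Klein four-group V_4.)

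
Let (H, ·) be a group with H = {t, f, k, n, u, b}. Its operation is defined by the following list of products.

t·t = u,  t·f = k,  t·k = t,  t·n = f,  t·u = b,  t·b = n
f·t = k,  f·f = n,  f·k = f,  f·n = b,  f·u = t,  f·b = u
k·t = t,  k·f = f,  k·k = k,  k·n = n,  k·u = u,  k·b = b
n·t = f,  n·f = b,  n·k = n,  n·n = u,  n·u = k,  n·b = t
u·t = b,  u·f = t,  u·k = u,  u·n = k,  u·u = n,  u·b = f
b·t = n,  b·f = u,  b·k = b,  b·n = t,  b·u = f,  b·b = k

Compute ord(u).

The identity element is k (its row matches the header).
u^1 = u
u^2 = u·u = n
u^3 = n·u = k
The first power of u equal to the identity is u^3, so ord(u) = 3.

3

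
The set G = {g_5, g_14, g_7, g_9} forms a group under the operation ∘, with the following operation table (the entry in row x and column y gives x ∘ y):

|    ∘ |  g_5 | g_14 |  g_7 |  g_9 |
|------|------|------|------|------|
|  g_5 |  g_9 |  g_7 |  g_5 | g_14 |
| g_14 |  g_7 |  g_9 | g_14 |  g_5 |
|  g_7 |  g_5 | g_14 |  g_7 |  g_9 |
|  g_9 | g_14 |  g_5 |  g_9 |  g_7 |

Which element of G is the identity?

g_7

The identity e satisfies e ∘ x = x for all x, so its row in the table reproduces the column headers.
Row g_7 reads: g_5, g_14, g_7, g_9 — exactly the header order. So g_7 is the identity.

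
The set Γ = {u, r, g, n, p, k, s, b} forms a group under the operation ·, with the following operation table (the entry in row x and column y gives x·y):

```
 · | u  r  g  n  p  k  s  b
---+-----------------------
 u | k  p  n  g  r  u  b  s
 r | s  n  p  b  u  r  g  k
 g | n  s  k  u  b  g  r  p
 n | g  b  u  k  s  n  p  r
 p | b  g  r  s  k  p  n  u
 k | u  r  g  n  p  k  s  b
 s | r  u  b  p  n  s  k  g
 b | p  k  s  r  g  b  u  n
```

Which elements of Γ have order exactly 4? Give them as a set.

{b, r}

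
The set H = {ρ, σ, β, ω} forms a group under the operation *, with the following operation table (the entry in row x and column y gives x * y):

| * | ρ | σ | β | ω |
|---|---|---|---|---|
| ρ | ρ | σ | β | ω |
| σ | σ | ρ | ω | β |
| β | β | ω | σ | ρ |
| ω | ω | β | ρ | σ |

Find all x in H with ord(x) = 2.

{σ}

Identity is ρ. Compute the order of each non-identity element by repeated multiplication:
  σ: σ → ρ  (order 2)
  β: β → σ → ω → ρ  (order 4)
  ω: ω → σ → β → ρ  (order 4)
Elements of order 2: {σ}.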